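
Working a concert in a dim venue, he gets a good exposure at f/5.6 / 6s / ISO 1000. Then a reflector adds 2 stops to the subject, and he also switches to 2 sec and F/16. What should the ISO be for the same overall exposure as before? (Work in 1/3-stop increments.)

ISO 6400

Scene light: 2 stops brighter.
Shutter speed: 6 → 5 → 4 → 3.2 → 2.5 → 2 — 1 2/3 stops shorter (darker).
Aperture: f/5.6 → f/6.3 → f/7.1 → f/8 → f/9 → f/10 → f/11 → f/13 → f/14 → f/16 — 3 stops narrower (darker).
Net so far: 2 2/3 stops darker. ISO: 1000 → 1250 → 1600 → 2000 → 2500 → 3200 → 4000 → 5000 → 6400.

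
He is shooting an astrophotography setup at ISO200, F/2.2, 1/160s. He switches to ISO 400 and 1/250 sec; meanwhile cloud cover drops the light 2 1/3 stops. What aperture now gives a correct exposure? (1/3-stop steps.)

Scene light: 2 1/3 stops darker.
ISO: 200 → 250 → 320 → 400 — 1 stop raised (brighter).
Shutter speed: 1/160 → 1/200 → 1/250 — 2/3 stop faster (darker).
Net so far: 2 stops darker. Aperture: f/2.2 → f/2 → f/1.8 → f/1.6 → f/1.4 → f/1.2 → f/1.1.

f/1.1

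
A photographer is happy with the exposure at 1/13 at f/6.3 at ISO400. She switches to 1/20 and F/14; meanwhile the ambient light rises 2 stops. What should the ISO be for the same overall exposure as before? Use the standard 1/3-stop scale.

Scene light: 2 stops brighter.
Shutter speed: 1/13 → 1/15 → 1/20 — 2/3 stop faster (darker).
Aperture: f/6.3 → f/7.1 → f/8 → f/9 → f/10 → f/11 → f/13 → f/14 — 2 1/3 stops stopped down (darker).
Net so far: 1 stop darker. ISO: 400 → 500 → 640 → 800.

ISO 800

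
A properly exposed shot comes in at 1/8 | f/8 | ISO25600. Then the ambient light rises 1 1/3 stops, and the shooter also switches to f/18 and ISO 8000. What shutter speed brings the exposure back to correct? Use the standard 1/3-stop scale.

0.8 s

Scene light: 1 1/3 stops brighter.
Aperture: f/8 → f/9 → f/10 → f/11 → f/13 → f/14 → f/16 → f/18 — 2 1/3 stops smaller aperture (darker).
ISO: 25600 → 20000 → 16000 → 12800 → 10000 → 8000 — 1 2/3 stops lower (darker).
Net so far: 2 2/3 stops darker. Shutter speed: 1/8 → 1/6 → 1/5 → 1/4 → 0.3 → 0.4 → 0.5 → 0.6 → 0.8.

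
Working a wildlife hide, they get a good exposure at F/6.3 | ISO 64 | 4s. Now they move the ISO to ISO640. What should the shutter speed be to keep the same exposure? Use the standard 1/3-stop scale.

0.4 s

ISO: 64 → 80 → 100 → 125 → 160 → 200 → 250 → 320 → 400 → 500 → 640 — 3 1/3 stops raised (brighter).
Need 3 1/3 stops darker from the shutter speed: 4 → 3.2 → 2.5 → 2 → 1.6 → 1.3 → 1 → 0.8 → 0.6 → 0.5 → 0.4.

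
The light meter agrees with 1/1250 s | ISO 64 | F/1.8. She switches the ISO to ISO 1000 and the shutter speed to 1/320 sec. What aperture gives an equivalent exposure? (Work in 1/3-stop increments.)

f/14

ISO: 64 → 80 → 100 → 125 → 160 → 200 → 250 → 320 → 400 → 500 → 640 → 800 → 1000 — 4 stops higher (brighter).
Shutter speed: 1/1250 → 1/1000 → 1/800 → 1/640 → 1/500 → 1/400 → 1/320 — 2 stops slower (brighter).
Net change so far: 6 stops brighter. Offset with the aperture: f/1.8 → f/2 → f/2.2 → f/2.5 → f/2.8 → f/3.2 → f/3.5 → f/4 → f/4.5 → f/5 → f/5.6 → f/6.3 → f/7.1 → f/8 → f/9 → f/10 → f/11 → f/13 → f/14.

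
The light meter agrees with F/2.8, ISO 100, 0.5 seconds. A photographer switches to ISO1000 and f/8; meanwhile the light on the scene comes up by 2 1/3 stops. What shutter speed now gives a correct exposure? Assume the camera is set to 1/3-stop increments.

1/13s

Scene light: 2 1/3 stops brighter.
ISO: 100 → 125 → 160 → 200 → 250 → 320 → 400 → 500 → 640 → 800 → 1000 — 3 1/3 stops raised (brighter).
Aperture: f/2.8 → f/3.2 → f/3.5 → f/4 → f/4.5 → f/5 → f/5.6 → f/6.3 → f/7.1 → f/8 — 3 stops smaller aperture (darker).
Net so far: 2 2/3 stops brighter. Shutter speed: 0.5 → 0.4 → 0.3 → 1/4 → 1/5 → 1/6 → 1/8 → 1/10 → 1/13.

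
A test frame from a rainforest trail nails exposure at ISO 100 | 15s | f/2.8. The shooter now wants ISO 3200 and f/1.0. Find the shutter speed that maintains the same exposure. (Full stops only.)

1/15s

ISO: 100 → 200 → 400 → 800 → 1600 → 3200 — 5 stops raised (brighter).
Aperture: f/2.8 → f/2 → f/1.4 → f/1.0 — 3 stops larger aperture (brighter).
Net change so far: 8 stops brighter. Offset with the shutter speed: 15 → 8 → 4 → 2 → 1 → 1/2 → 1/4 → 1/8 → 1/15.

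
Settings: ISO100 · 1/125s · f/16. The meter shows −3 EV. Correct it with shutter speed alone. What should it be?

1/15s

Underexposed by 3 stops → need 3 stops brighter.
Shutter speed: 1/125 → 1/60 → 1/30 → 1/15.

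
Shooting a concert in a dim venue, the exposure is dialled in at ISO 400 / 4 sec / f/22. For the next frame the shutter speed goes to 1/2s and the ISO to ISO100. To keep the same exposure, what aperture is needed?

Shutter speed: 4 → 2 → 1 → 1/2 — 3 stops faster (darker).
ISO: 400 → 200 → 100 — 2 stops dropped (darker).
Net change so far: 5 stops darker. Offset with the aperture: f/22 → f/16 → f/11 → f/8 → f/5.6 → f/4.

f/4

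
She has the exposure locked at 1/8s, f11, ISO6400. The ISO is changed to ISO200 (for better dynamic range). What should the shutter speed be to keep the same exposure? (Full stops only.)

4 s

ISO: 6400 → 3200 → 1600 → 800 → 400 → 200 — 5 stops dropped (darker).
Need 5 stops brighter from the shutter speed: 1/8 → 1/4 → 1/2 → 1 → 2 → 4.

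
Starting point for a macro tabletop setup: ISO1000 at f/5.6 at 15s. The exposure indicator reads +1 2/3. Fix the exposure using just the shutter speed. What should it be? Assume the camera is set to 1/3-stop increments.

5 s

Overexposed by 1 2/3 stops → need 1 2/3 stops darker.
Shutter speed: 15 → 13 → 10 → 8 → 6 → 5.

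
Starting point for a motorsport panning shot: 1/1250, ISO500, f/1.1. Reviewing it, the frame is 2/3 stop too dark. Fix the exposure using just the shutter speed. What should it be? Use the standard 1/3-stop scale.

1/800s

Underexposed by 2/3 stop → need 2/3 stop brighter.
Shutter speed: 1/1250 → 1/1000 → 1/800.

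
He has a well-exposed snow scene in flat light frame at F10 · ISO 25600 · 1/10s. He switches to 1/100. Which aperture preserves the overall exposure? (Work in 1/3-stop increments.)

Shutter speed: 1/10 → 1/13 → 1/15 → 1/20 → 1/25 → 1/30 → 1/40 → 1/50 → 1/60 → 1/80 → 1/100 — 3 1/3 stops shorter (darker).
Need 3 1/3 stops brighter from the aperture: f/10 → f/9 → f/8 → f/7.1 → f/6.3 → f/5.6 → f/5 → f/4.5 → f/4 → f/3.5 → f/3.2.

f/3.2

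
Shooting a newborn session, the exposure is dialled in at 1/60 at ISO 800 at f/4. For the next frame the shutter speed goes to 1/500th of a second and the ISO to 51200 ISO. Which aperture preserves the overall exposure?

f/11

Shutter speed: 1/60 → 1/125 → 1/250 → 1/500 — 3 stops faster (darker).
ISO: 800 → 1600 → 3200 → 6400 → 12800 → 25600 → 51200 — 6 stops raised (brighter).
Net change so far: 3 stops brighter. Offset with the aperture: f/4 → f/5.6 → f/8 → f/11.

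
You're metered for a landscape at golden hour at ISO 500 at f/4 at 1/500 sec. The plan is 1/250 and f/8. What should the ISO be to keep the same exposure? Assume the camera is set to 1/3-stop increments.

ISO 1000

Shutter speed: 1/500 → 1/400 → 1/320 → 1/250 — 1 stop slower (brighter).
Aperture: f/4 → f/4.5 → f/5 → f/5.6 → f/6.3 → f/7.1 → f/8 — 2 stops narrower (darker).
Net change so far: 1 stop darker. Offset with the ISO: 500 → 640 → 800 → 1000.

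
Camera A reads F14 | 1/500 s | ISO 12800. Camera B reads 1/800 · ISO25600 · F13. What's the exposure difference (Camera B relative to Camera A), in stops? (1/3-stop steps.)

2/3 stop brighter

Aperture: f/14 → f/13 — 1/3 stop wider (brighter).
Shutter speed: 1/500 → 1/640 → 1/800 — 2/3 stop faster (darker).
ISO: 12800 → 16000 → 20000 → 25600 — 1 stop higher (brighter).
Net: +1/3 −2/3 +1 = +2/3 stops.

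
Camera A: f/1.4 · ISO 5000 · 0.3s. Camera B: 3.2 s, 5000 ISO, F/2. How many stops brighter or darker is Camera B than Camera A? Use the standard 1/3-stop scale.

2 1/3 stops brighter

Aperture: f/1.4 → f/1.6 → f/1.8 → f/2 — 1 stop narrower (darker).
Shutter speed: 0.3 → 0.4 → 0.5 → 0.6 → 0.8 → 1 → 1.3 → 1.6 → 2 → 2.5 → 3.2 — 3 1/3 stops slower (brighter).
ISO: unchanged.
Net: −1 +3 1/3 = +2 1/3 stops.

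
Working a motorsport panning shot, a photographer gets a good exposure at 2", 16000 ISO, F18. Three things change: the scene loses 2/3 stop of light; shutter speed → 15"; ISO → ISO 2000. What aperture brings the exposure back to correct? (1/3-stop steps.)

Scene light: 2/3 stop darker.
Shutter speed: 2 → 2.5 → 3.2 → 4 → 5 → 6 → 8 → 10 → 13 → 15 — 3 stops longer (brighter).
ISO: 16000 → 12800 → 10000 → 8000 → 6400 → 5000 → 4000 → 3200 → 2500 → 2000 — 3 stops lower (darker).
Net so far: 2/3 stop darker. Aperture: f/18 → f/16 → f/14.

f/14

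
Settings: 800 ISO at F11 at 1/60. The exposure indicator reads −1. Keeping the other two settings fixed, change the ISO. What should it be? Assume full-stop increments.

ISO 1600

Underexposed by 1 stop → need 1 stop brighter.
ISO: 800 → 1600.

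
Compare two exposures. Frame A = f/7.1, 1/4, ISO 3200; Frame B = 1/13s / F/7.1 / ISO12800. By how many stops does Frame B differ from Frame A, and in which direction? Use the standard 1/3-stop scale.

Aperture: unchanged.
Shutter speed: 1/4 → 1/5 → 1/6 → 1/8 → 1/10 → 1/13 — 1 2/3 stops faster (darker).
ISO: 3200 → 4000 → 5000 → 6400 → 8000 → 10000 → 12800 — 2 stops raised (brighter).
Net: −1 2/3 +2 = +1/3 stops.

1/3 stop brighter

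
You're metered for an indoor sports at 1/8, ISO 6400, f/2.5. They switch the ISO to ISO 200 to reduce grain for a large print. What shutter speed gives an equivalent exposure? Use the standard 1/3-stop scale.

ISO: 6400 → 5000 → 4000 → 3200 → 2500 → 2000 → 1600 → 1250 → 1000 → 800 → 640 → 500 → 400 → 320 → 250 → 200 — 5 stops lower (darker).
Need 5 stops brighter from the shutter speed: 1/8 → 1/6 → 1/5 → 1/4 → 0.3 → 0.4 → 0.5 → 0.6 → 0.8 → 1 → 1.3 → 1.6 → 2 → 2.5 → 3.2 → 4.

4 s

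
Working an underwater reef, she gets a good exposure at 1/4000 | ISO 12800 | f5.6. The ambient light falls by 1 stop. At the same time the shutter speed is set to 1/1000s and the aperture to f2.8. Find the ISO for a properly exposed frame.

Scene light: 1 stop darker.
Shutter speed: 1/4000 → 1/2000 → 1/1000 — 2 stops slower (brighter).
Aperture: f/5.6 → f/4 → f/2.8 — 2 stops wider (brighter).
Net so far: 3 stops brighter. ISO: 12800 → 6400 → 3200 → 1600.

ISO 1600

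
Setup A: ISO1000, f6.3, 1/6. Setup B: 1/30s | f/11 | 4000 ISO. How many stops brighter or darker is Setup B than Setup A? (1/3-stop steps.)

Aperture: f/6.3 → f/7.1 → f/8 → f/9 → f/10 → f/11 — 1 2/3 stops narrower (darker).
Shutter speed: 1/6 → 1/8 → 1/10 → 1/13 → 1/15 → 1/20 → 1/25 → 1/30 — 2 1/3 stops faster (darker).
ISO: 1000 → 1250 → 1600 → 2000 → 2500 → 3200 → 4000 — 2 stops higher (brighter).
Net: −1 2/3 −2 1/3 +2 = −2 stops.

2 stops darker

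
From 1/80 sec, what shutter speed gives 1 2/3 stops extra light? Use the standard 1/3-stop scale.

1/25s

Shutter speed: 1/80 → 1/60 → 1/50 → 1/40 → 1/30 → 1/25 — 1 2/3 stops slower (brighter).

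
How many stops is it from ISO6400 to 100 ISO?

6400 → 3200 → 1600 → 800 → 400 → 200 → 100 — count the steps: 6 stops.

6 stops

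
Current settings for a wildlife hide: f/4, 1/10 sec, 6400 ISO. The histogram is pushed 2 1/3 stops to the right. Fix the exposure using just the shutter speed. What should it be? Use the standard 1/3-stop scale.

Overexposed by 2 1/3 stops → need 2 1/3 stops darker.
Shutter speed: 1/10 → 1/13 → 1/15 → 1/20 → 1/25 → 1/30 → 1/40 → 1/50.

1/50s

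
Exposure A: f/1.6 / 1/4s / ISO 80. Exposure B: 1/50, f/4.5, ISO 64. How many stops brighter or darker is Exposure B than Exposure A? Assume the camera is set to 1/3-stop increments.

Aperture: f/1.6 → f/1.8 → f/2 → f/2.2 → f/2.5 → f/2.8 → f/3.2 → f/3.5 → f/4 → f/4.5 — 3 stops narrower (darker).
Shutter speed: 1/4 → 1/5 → 1/6 → 1/8 → 1/10 → 1/13 → 1/15 → 1/20 → 1/25 → 1/30 → 1/40 → 1/50 — 3 2/3 stops faster (darker).
ISO: 80 → 64 — 1/3 stop dropped (darker).
Net: −3 −3 2/3 −1/3 = −7 stops.

7 stops darker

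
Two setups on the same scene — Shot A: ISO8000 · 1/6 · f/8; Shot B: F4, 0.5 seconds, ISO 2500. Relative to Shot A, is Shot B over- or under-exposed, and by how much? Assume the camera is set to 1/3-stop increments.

Aperture: f/8 → f/7.1 → f/6.3 → f/5.6 → f/5 → f/4.5 → f/4 — 2 stops opened up (brighter).
Shutter speed: 1/6 → 1/5 → 1/4 → 0.3 → 0.4 → 0.5 — 1 2/3 stops longer (brighter).
ISO: 8000 → 6400 → 5000 → 4000 → 3200 → 2500 — 1 2/3 stops dropped (darker).
Net: +2 +1 2/3 −1 2/3 = +2 stops.

2 stops brighter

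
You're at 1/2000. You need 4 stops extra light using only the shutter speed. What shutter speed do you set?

Shutter speed: 1/2000 → 1/1000 → 1/500 → 1/250 → 1/125 — 4 stops longer (brighter).

1/125s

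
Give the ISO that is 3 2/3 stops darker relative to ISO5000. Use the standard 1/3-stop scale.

ISO 400

ISO: 5000 → 4000 → 3200 → 2500 → 2000 → 1600 → 1250 → 1000 → 800 → 640 → 500 → 400 — 3 2/3 stops lower (darker).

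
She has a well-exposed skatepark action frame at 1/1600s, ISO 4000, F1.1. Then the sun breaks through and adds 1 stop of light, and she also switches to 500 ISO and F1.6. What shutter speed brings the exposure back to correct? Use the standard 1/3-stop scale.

1/200s

Scene light: 1 stop brighter.
ISO: 4000 → 3200 → 2500 → 2000 → 1600 → 1250 → 1000 → 800 → 640 → 500 — 3 stops lower (darker).
Aperture: f/1.1 → f/1.2 → f/1.4 → f/1.6 — 1 stop narrower (darker).
Net so far: 3 stops darker. Shutter speed: 1/1600 → 1/1250 → 1/1000 → 1/800 → 1/640 → 1/500 → 1/400 → 1/320 → 1/250 → 1/200.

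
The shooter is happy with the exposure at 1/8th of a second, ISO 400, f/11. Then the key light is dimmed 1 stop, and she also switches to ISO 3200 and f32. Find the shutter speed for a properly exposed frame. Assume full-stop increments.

Scene light: 1 stop darker.
ISO: 400 → 800 → 1600 → 3200 — 3 stops higher (brighter).
Aperture: f/11 → f/16 → f/22 → f/32 — 3 stops smaller aperture (darker).
Net so far: 1 stop darker. Shutter speed: 1/8 → 1/4.

1/4s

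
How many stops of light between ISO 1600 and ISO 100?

4 stops

1600 → 800 → 400 → 200 → 100 — count the steps: 4 stops.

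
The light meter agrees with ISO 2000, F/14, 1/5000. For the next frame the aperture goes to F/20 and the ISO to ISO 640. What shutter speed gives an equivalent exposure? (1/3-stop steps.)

1/800s

Aperture: f/14 → f/16 → f/18 → f/20 — 1 stop narrower (darker).
ISO: 2000 → 1600 → 1250 → 1000 → 800 → 640 — 1 2/3 stops dropped (darker).
Net change so far: 2 2/3 stops darker. Offset with the shutter speed: 1/5000 → 1/4000 → 1/3200 → 1/2500 → 1/2000 → 1/1600 → 1/1250 → 1/1000 → 1/800.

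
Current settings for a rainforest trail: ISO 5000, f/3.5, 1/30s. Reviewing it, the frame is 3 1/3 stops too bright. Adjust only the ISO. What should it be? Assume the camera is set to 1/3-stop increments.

Overexposed by 3 1/3 stops → need 3 1/3 stops darker.
ISO: 5000 → 4000 → 3200 → 2500 → 2000 → 1600 → 1250 → 1000 → 800 → 640 → 500.

ISO 500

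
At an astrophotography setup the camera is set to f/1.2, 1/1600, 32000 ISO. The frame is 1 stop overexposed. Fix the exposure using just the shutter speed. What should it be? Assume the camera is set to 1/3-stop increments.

Overexposed by 1 stop → need 1 stop darker.
Shutter speed: 1/1600 → 1/2000 → 1/2500 → 1/3200.

1/3200s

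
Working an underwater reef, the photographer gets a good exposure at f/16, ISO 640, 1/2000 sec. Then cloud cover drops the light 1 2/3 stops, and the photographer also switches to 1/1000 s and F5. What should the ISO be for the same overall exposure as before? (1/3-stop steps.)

ISO 100

Scene light: 1 2/3 stops darker.
Shutter speed: 1/2000 → 1/1600 → 1/1250 → 1/1000 — 1 stop slower (brighter).
Aperture: f/16 → f/14 → f/13 → f/11 → f/10 → f/9 → f/8 → f/7.1 → f/6.3 → f/5.6 → f/5 — 3 1/3 stops larger aperture (brighter).
Net so far: 2 2/3 stops brighter. ISO: 640 → 500 → 400 → 320 → 250 → 200 → 160 → 125 → 100.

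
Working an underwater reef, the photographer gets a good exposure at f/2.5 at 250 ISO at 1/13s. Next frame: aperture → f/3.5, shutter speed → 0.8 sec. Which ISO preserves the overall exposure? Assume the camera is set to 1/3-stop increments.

Aperture: f/2.5 → f/2.8 → f/3.2 → f/3.5 — 1 stop narrower (darker).
Shutter speed: 1/13 → 1/10 → 1/8 → 1/6 → 1/5 → 1/4 → 0.3 → 0.4 → 0.5 → 0.6 → 0.8 — 3 1/3 stops slower (brighter).
Net change so far: 2 1/3 stops brighter. Offset with the ISO: 250 → 200 → 160 → 125 → 100 → 80 → 64 → 50.

ISO 50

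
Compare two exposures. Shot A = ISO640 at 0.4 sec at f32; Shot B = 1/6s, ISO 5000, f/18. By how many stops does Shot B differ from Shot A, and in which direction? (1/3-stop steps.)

3 1/3 stops brighter

Aperture: f/32 → f/29 → f/25 → f/22 → f/20 → f/18 — 1 2/3 stops larger aperture (brighter).
Shutter speed: 0.4 → 0.3 → 1/4 → 1/5 → 1/6 — 1 1/3 stops faster (darker).
ISO: 640 → 800 → 1000 → 1250 → 1600 → 2000 → 2500 → 3200 → 4000 → 5000 — 3 stops higher (brighter).
Net: +1 2/3 −1 1/3 +3 = +3 1/3 stops.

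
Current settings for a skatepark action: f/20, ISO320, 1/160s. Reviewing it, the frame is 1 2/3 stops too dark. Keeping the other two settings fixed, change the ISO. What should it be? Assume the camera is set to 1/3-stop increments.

ISO 1000

Underexposed by 1 2/3 stops → need 1 2/3 stops brighter.
ISO: 320 → 400 → 500 → 640 → 800 → 1000.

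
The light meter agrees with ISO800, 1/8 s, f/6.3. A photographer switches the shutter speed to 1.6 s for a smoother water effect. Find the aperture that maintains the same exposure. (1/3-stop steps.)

Shutter speed: 1/8 → 1/6 → 1/5 → 1/4 → 0.3 → 0.4 → 0.5 → 0.6 → 0.8 → 1 → 1.3 → 1.6 — 3 2/3 stops longer (brighter).
Need 3 2/3 stops darker from the aperture: f/6.3 → f/7.1 → f/8 → f/9 → f/10 → f/11 → f/13 → f/14 → f/16 → f/18 → f/20 → f/22.

f/22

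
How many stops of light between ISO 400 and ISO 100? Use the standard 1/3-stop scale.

400 → 320 → 250 → 200 → 160 → 125 → 100 — count the steps: 6 third-stops = 2 stops.

2 stops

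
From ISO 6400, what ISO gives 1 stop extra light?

ISO: 6400 → 12800 — 1 stop raised (brighter).

ISO 12800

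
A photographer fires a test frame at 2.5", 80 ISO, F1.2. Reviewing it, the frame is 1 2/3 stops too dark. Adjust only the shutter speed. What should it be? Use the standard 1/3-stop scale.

8 s

Underexposed by 1 2/3 stops → need 1 2/3 stops brighter.
Shutter speed: 2.5 → 3.2 → 4 → 5 → 6 → 8.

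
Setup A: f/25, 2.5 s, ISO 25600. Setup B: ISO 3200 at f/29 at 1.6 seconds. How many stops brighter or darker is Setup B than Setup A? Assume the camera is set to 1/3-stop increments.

4 stops darker

Aperture: f/25 → f/29 — 1/3 stop smaller aperture (darker).
Shutter speed: 2.5 → 2 → 1.6 — 2/3 stop shorter (darker).
ISO: 25600 → 20000 → 16000 → 12800 → 10000 → 8000 → 6400 → 5000 → 4000 → 3200 — 3 stops lower (darker).
Net: −1/3 −2/3 −3 = −4 stops.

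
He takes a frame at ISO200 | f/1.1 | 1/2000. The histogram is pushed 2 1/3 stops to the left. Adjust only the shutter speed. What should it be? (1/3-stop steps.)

Underexposed by 2 1/3 stops → need 2 1/3 stops brighter.
Shutter speed: 1/2000 → 1/1600 → 1/1250 → 1/1000 → 1/800 → 1/640 → 1/500 → 1/400.

1/400s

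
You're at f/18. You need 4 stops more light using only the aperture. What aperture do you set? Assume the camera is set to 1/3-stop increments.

f/4.5

Aperture: f/18 → f/16 → f/14 → f/13 → f/11 → f/10 → f/9 → f/8 → f/7.1 → f/6.3 → f/5.6 → f/5 → f/4.5 — 4 stops opened up (brighter).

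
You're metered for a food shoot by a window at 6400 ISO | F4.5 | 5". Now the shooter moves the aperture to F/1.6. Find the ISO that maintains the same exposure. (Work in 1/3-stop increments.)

Aperture: f/4.5 → f/4 → f/3.5 → f/3.2 → f/2.8 → f/2.5 → f/2.2 → f/2 → f/1.8 → f/1.6 — 3 stops wider (brighter).
Need 3 stops darker from the ISO: 6400 → 5000 → 4000 → 3200 → 2500 → 2000 → 1600 → 1250 → 1000 → 800.

ISO 800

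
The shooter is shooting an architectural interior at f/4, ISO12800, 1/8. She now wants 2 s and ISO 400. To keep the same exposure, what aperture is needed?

f/2.8

Shutter speed: 1/8 → 1/4 → 1/2 → 1 → 2 — 4 stops slower (brighter).
ISO: 12800 → 6400 → 3200 → 1600 → 800 → 400 — 5 stops dropped (darker).
Net change so far: 1 stop darker. Offset with the aperture: f/4 → f/2.8.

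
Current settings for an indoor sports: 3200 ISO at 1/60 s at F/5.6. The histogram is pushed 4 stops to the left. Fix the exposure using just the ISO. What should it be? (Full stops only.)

ISO 51200

Underexposed by 4 stops → need 4 stops brighter.
ISO: 3200 → 6400 → 12800 → 25600 → 51200.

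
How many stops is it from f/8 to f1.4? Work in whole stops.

f/8 → f/5.6 → f/4 → f/2.8 → f/2 → f/1.4 — count the steps: 5 stops.

5 stops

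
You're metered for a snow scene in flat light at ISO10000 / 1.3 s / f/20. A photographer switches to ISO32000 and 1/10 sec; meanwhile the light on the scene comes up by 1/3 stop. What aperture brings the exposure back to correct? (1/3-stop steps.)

f/11

Scene light: 1/3 stop brighter.
ISO: 10000 → 12800 → 16000 → 20000 → 25600 → 32000 — 1 2/3 stops higher (brighter).
Shutter speed: 1.3 → 1 → 0.8 → 0.6 → 0.5 → 0.4 → 0.3 → 1/4 → 1/5 → 1/6 → 1/8 → 1/10 — 3 2/3 stops faster (darker).
Net so far: 1 2/3 stops darker. Aperture: f/20 → f/18 → f/16 → f/14 → f/13 → f/11.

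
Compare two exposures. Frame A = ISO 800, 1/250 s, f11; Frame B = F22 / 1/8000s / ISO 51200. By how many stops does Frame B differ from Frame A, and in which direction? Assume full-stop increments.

Aperture: f/11 → f/16 → f/22 — 2 stops stopped down (darker).
Shutter speed: 1/250 → 1/500 → 1/1000 → 1/2000 → 1/4000 → 1/8000 — 5 stops shorter (darker).
ISO: 800 → 1600 → 3200 → 6400 → 12800 → 25600 → 51200 — 6 stops raised (brighter).
Net: −2 −5 +6 = −1 stop.

1 stop darker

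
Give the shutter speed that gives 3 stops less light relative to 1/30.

1/250s

Shutter speed: 1/30 → 1/60 → 1/125 → 1/250 — 3 stops faster (darker).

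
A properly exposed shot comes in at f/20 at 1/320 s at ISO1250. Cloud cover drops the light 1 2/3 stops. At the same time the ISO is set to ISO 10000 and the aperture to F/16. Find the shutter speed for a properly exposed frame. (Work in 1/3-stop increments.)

Scene light: 1 2/3 stops darker.
ISO: 1250 → 1600 → 2000 → 2500 → 3200 → 4000 → 5000 → 6400 → 8000 → 10000 — 3 stops raised (brighter).
Aperture: f/20 → f/18 → f/16 — 2/3 stop opened up (brighter).
Net so far: 2 stops brighter. Shutter speed: 1/320 → 1/400 → 1/500 → 1/640 → 1/800 → 1/1000 → 1/1250.

1/1250s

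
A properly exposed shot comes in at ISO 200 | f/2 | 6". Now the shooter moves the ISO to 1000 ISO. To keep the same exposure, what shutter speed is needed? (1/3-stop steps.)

ISO: 200 → 250 → 320 → 400 → 500 → 640 → 800 → 1000 — 2 1/3 stops raised (brighter).
Need 2 1/3 stops darker from the shutter speed: 6 → 5 → 4 → 3.2 → 2.5 → 2 → 1.6 → 1.3.

1.3 s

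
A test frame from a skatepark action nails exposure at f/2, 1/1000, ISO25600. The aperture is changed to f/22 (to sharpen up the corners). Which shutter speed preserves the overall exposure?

1/8s

Aperture: f/2 → f/2.8 → f/4 → f/5.6 → f/8 → f/11 → f/16 → f/22 — 7 stops smaller aperture (darker).
Need 7 stops brighter from the shutter speed: 1/1000 → 1/500 → 1/250 → 1/125 → 1/60 → 1/30 → 1/15 → 1/8.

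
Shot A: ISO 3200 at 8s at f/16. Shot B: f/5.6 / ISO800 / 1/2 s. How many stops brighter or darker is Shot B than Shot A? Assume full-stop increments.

Aperture: f/16 → f/11 → f/8 → f/5.6 — 3 stops larger aperture (brighter).
Shutter speed: 8 → 4 → 2 → 1 → 1/2 — 4 stops faster (darker).
ISO: 3200 → 1600 → 800 — 2 stops dropped (darker).
Net: +3 −4 −2 = −3 stops.

3 stops darker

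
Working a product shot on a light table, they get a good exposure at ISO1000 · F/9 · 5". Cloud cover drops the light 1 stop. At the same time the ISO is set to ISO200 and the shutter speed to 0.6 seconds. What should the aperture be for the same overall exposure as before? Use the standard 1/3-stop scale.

Scene light: 1 stop darker.
ISO: 1000 → 800 → 640 → 500 → 400 → 320 → 250 → 200 — 2 1/3 stops dropped (darker).
Shutter speed: 5 → 4 → 3.2 → 2.5 → 2 → 1.6 → 1.3 → 1 → 0.8 → 0.6 — 3 stops shorter (darker).
Net so far: 6 1/3 stops darker. Aperture: f/9 → f/8 → f/7.1 → f/6.3 → f/5.6 → f/5 → f/4.5 → f/4 → f/3.5 → f/3.2 → f/2.8 → f/2.5 → f/2.2 → f/2 → f/1.8 → f/1.6 → f/1.4 → f/1.2 → f/1.1 → f/1.0.

f/1.0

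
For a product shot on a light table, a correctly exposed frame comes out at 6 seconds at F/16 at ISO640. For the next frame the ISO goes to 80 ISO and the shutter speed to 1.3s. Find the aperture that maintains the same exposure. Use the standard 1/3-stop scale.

ISO: 640 → 500 → 400 → 320 → 250 → 200 → 160 → 125 → 100 → 80 — 3 stops dropped (darker).
Shutter speed: 6 → 5 → 4 → 3.2 → 2.5 → 2 → 1.6 → 1.3 — 2 1/3 stops faster (darker).
Net change so far: 5 1/3 stops darker. Offset with the aperture: f/16 → f/14 → f/13 → f/11 → f/10 → f/9 → f/8 → f/7.1 → f/6.3 → f/5.6 → f/5 → f/4.5 → f/4 → f/3.5 → f/3.2 → f/2.8 → f/2.5.

f/2.5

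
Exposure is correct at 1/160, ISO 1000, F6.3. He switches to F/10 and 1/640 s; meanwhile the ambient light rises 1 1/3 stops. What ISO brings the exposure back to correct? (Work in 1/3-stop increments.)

Scene light: 1 1/3 stops brighter.
Aperture: f/6.3 → f/7.1 → f/8 → f/9 → f/10 — 1 1/3 stops stopped down (darker).
Shutter speed: 1/160 → 1/200 → 1/250 → 1/320 → 1/400 → 1/500 → 1/640 — 2 stops shorter (darker).
Net so far: 2 stops darker. ISO: 1000 → 1250 → 1600 → 2000 → 2500 → 3200 → 4000.

ISO 4000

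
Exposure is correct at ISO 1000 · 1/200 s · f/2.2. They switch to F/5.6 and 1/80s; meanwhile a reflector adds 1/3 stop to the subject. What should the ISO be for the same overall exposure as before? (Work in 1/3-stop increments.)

Scene light: 1/3 stop brighter.
Aperture: f/2.2 → f/2.5 → f/2.8 → f/3.2 → f/3.5 → f/4 → f/4.5 → f/5 → f/5.6 — 2 2/3 stops narrower (darker).
Shutter speed: 1/200 → 1/160 → 1/125 → 1/100 → 1/80 — 1 1/3 stops slower (brighter).
Net so far: 1 stop darker. ISO: 1000 → 1250 → 1600 → 2000.

ISO 2000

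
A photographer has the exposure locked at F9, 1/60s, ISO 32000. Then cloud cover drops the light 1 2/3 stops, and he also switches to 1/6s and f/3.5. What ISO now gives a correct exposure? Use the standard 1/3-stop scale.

Scene light: 1 2/3 stops darker.
Shutter speed: 1/60 → 1/50 → 1/40 → 1/30 → 1/25 → 1/20 → 1/15 → 1/13 → 1/10 → 1/8 → 1/6 — 3 1/3 stops slower (brighter).
Aperture: f/9 → f/8 → f/7.1 → f/6.3 → f/5.6 → f/5 → f/4.5 → f/4 → f/3.5 — 2 2/3 stops wider (brighter).
Net so far: 4 1/3 stops brighter. ISO: 32000 → 25600 → 20000 → 16000 → 12800 → 10000 → 8000 → 6400 → 5000 → 4000 → 3200 → 2500 → 2000 → 1600.

ISO 1600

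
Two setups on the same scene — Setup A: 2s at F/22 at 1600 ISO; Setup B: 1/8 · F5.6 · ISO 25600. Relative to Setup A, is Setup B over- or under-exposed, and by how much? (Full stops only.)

4 stops brighter

Aperture: f/22 → f/16 → f/11 → f/8 → f/5.6 — 4 stops opened up (brighter).
Shutter speed: 2 → 1 → 1/2 → 1/4 → 1/8 — 4 stops faster (darker).
ISO: 1600 → 3200 → 6400 → 12800 → 25600 — 4 stops raised (brighter).
Net: +4 −4 +4 = +4 stops.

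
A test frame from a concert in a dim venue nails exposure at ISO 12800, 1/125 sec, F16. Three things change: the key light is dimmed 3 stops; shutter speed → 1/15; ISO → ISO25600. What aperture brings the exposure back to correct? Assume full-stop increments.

f/22

Scene light: 3 stops darker.
Shutter speed: 1/125 → 1/60 → 1/30 → 1/15 — 3 stops longer (brighter).
ISO: 12800 → 25600 — 1 stop raised (brighter).
Net so far: 1 stop brighter. Aperture: f/16 → f/22.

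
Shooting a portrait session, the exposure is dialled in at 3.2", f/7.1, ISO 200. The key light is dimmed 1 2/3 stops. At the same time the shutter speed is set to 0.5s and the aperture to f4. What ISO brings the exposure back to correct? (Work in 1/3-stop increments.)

Scene light: 1 2/3 stops darker.
Shutter speed: 3.2 → 2.5 → 2 → 1.6 → 1.3 → 1 → 0.8 → 0.6 → 0.5 — 2 2/3 stops shorter (darker).
Aperture: f/7.1 → f/6.3 → f/5.6 → f/5 → f/4.5 → f/4 — 1 2/3 stops wider (brighter).
Net so far: 2 2/3 stops darker. ISO: 200 → 250 → 320 → 400 → 500 → 640 → 800 → 1000 → 1250.

ISO 1250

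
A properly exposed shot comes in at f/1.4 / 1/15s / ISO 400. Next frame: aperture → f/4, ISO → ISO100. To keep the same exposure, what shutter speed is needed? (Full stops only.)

2 s

Aperture: f/1.4 → f/2 → f/2.8 → f/4 — 3 stops stopped down (darker).
ISO: 400 → 200 → 100 — 2 stops dropped (darker).
Net change so far: 5 stops darker. Offset with the shutter speed: 1/15 → 1/8 → 1/4 → 1/2 → 1 → 2.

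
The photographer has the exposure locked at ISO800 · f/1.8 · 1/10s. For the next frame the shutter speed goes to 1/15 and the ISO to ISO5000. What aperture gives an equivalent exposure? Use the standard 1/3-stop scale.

Shutter speed: 1/10 → 1/13 → 1/15 — 2/3 stop shorter (darker).
ISO: 800 → 1000 → 1250 → 1600 → 2000 → 2500 → 3200 → 4000 → 5000 — 2 2/3 stops higher (brighter).
Net change so far: 2 stops brighter. Offset with the aperture: f/1.8 → f/2 → f/2.2 → f/2.5 → f/2.8 → f/3.2 → f/3.5.

f/3.5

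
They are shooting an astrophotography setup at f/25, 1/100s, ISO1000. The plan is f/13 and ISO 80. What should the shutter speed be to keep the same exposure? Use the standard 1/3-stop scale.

1/30s

Aperture: f/25 → f/22 → f/20 → f/18 → f/16 → f/14 → f/13 — 2 stops opened up (brighter).
ISO: 1000 → 800 → 640 → 500 → 400 → 320 → 250 → 200 → 160 → 125 → 100 → 80 — 3 2/3 stops lower (darker).
Net change so far: 1 2/3 stops darker. Offset with the shutter speed: 1/100 → 1/80 → 1/60 → 1/50 → 1/40 → 1/30.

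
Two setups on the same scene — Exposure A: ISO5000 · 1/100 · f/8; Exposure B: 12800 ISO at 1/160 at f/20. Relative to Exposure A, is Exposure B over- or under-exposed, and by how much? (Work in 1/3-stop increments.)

Aperture: f/8 → f/9 → f/10 → f/11 → f/13 → f/14 → f/16 → f/18 → f/20 — 2 2/3 stops narrower (darker).
Shutter speed: 1/100 → 1/125 → 1/160 — 2/3 stop faster (darker).
ISO: 5000 → 6400 → 8000 → 10000 → 12800 — 1 1/3 stops higher (brighter).
Net: −2 2/3 −2/3 +1 1/3 = −2 stops.

2 stops darker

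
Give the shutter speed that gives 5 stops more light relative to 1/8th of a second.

Shutter speed: 1/8 → 1/4 → 1/2 → 1 → 2 → 4 — 5 stops slower (brighter).

4 s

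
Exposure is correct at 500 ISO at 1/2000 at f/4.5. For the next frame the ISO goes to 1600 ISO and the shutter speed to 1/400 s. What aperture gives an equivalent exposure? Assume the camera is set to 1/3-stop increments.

f/18

ISO: 500 → 640 → 800 → 1000 → 1250 → 1600 — 1 2/3 stops raised (brighter).
Shutter speed: 1/2000 → 1/1600 → 1/1250 → 1/1000 → 1/800 → 1/640 → 1/500 → 1/400 — 2 1/3 stops slower (brighter).
Net change so far: 4 stops brighter. Offset with the aperture: f/4.5 → f/5 → f/5.6 → f/6.3 → f/7.1 → f/8 → f/9 → f/10 → f/11 → f/13 → f/14 → f/16 → f/18.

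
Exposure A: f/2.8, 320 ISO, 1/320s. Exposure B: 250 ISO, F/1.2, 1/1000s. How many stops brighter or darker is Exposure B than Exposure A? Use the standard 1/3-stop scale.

Aperture: f/2.8 → f/2.5 → f/2.2 → f/2 → f/1.8 → f/1.6 → f/1.4 → f/1.2 — 2 1/3 stops wider (brighter).
Shutter speed: 1/320 → 1/400 → 1/500 → 1/640 → 1/800 → 1/1000 — 1 2/3 stops shorter (darker).
ISO: 320 → 250 — 1/3 stop dropped (darker).
Net: +2 1/3 −1 2/3 −1/3 = +1/3 stops.

1/3 stop brighter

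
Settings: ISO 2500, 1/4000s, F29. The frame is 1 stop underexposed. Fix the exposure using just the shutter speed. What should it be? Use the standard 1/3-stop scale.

1/2000s

Underexposed by 1 stop → need 1 stop brighter.
Shutter speed: 1/4000 → 1/3200 → 1/2500 → 1/2000.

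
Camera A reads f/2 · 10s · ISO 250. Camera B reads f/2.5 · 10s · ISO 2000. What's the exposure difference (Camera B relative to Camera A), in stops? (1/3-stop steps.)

Aperture: f/2 → f/2.2 → f/2.5 — 2/3 stop smaller aperture (darker).
Shutter speed: unchanged.
ISO: 250 → 320 → 400 → 500 → 640 → 800 → 1000 → 1250 → 1600 → 2000 — 3 stops higher (brighter).
Net: −2/3 +3 = +2 1/3 stops.

2 1/3 stops brighter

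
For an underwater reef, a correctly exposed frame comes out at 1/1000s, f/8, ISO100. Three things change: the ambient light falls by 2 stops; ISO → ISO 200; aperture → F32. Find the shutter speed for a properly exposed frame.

Scene light: 2 stops darker.
ISO: 100 → 200 — 1 stop raised (brighter).
Aperture: f/8 → f/11 → f/16 → f/22 → f/32 — 4 stops narrower (darker).
Net so far: 5 stops darker. Shutter speed: 1/1000 → 1/500 → 1/250 → 1/125 → 1/60 → 1/30.

1/30s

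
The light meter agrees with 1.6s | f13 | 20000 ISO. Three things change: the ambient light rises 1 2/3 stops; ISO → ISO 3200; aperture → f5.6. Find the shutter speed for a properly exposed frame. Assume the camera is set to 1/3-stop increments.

0.6 s

Scene light: 1 2/3 stops brighter.
ISO: 20000 → 16000 → 12800 → 10000 → 8000 → 6400 → 5000 → 4000 → 3200 — 2 2/3 stops lower (darker).
Aperture: f/13 → f/11 → f/10 → f/9 → f/8 → f/7.1 → f/6.3 → f/5.6 — 2 1/3 stops larger aperture (brighter).
Net so far: 1 1/3 stops brighter. Shutter speed: 1.6 → 1.3 → 1 → 0.8 → 0.6.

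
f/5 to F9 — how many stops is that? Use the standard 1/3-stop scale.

1 2/3 stops

f/5 → f/5.6 → f/6.3 → f/7.1 → f/8 → f/9 — count the steps: 5 third-stops = 1 2/3 stops.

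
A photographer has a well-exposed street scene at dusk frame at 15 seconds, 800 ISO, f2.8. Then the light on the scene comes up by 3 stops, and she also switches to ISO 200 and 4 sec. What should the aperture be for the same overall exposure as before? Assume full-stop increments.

f/2

Scene light: 3 stops brighter.
ISO: 800 → 400 → 200 — 2 stops dropped (darker).
Shutter speed: 15 → 8 → 4 — 2 stops faster (darker).
Net so far: 1 stop darker. Aperture: f/2.8 → f/2.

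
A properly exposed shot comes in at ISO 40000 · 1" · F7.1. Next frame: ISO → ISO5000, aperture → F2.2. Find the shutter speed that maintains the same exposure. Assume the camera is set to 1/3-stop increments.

0.8 s

ISO: 40000 → 32000 → 25600 → 20000 → 16000 → 12800 → 10000 → 8000 → 6400 → 5000 — 3 stops dropped (darker).
Aperture: f/7.1 → f/6.3 → f/5.6 → f/5 → f/4.5 → f/4 → f/3.5 → f/3.2 → f/2.8 → f/2.5 → f/2.2 — 3 1/3 stops wider (brighter).
Net change so far: 1/3 stop brighter. Offset with the shutter speed: 1 → 0.8.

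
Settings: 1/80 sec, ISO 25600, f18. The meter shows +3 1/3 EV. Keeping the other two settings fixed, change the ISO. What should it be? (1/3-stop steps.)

Overexposed by 3 1/3 stops → need 3 1/3 stops darker.
ISO: 25600 → 20000 → 16000 → 12800 → 10000 → 8000 → 6400 → 5000 → 4000 → 3200 → 2500.

ISO 2500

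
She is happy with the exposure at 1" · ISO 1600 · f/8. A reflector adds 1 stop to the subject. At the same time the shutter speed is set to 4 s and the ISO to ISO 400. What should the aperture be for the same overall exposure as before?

Scene light: 1 stop brighter.
Shutter speed: 1 → 2 → 4 — 2 stops slower (brighter).
ISO: 1600 → 800 → 400 — 2 stops dropped (darker).
Net so far: 1 stop brighter. Aperture: f/8 → f/11.

f/11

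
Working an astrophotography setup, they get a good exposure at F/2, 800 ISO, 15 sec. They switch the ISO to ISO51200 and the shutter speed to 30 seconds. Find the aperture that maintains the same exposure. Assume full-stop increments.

ISO: 800 → 1600 → 3200 → 6400 → 12800 → 25600 → 51200 — 6 stops higher (brighter).
Shutter speed: 15 → 30 — 1 stop longer (brighter).
Net change so far: 7 stops brighter. Offset with the aperture: f/2 → f/2.8 → f/4 → f/5.6 → f/8 → f/11 → f/16 → f/22.

f/22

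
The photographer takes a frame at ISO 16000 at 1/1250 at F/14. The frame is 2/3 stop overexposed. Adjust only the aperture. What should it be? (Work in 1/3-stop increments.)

f/18

Overexposed by 2/3 stop → need 2/3 stop darker.
Aperture: f/14 → f/16 → f/18.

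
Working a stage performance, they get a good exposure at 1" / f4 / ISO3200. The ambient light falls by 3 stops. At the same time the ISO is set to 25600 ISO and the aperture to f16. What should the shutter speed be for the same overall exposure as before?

15 s

Scene light: 3 stops darker.
ISO: 3200 → 6400 → 12800 → 25600 — 3 stops higher (brighter).
Aperture: f/4 → f/5.6 → f/8 → f/11 → f/16 — 4 stops stopped down (darker).
Net so far: 4 stops darker. Shutter speed: 1 → 2 → 4 → 8 → 15.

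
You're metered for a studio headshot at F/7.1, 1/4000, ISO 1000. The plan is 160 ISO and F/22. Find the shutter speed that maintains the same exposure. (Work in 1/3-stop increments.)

1/60s

ISO: 1000 → 800 → 640 → 500 → 400 → 320 → 250 → 200 → 160 — 2 2/3 stops dropped (darker).
Aperture: f/7.1 → f/8 → f/9 → f/10 → f/11 → f/13 → f/14 → f/16 → f/18 → f/20 → f/22 — 3 1/3 stops smaller aperture (darker).
Net change so far: 6 stops darker. Offset with the shutter speed: 1/4000 → 1/3200 → 1/2500 → 1/2000 → 1/1600 → 1/1250 → 1/1000 → 1/800 → 1/640 → 1/500 → 1/400 → 1/320 → 1/250 → 1/200 → 1/160 → 1/125 → 1/100 → 1/80 → 1/60.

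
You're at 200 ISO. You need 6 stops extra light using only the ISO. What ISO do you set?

ISO 12800

ISO: 200 → 400 → 800 → 1600 → 3200 → 6400 → 12800 — 6 stops higher (brighter).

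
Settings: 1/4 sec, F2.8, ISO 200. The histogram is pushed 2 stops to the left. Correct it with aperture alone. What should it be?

f/1.4

Underexposed by 2 stops → need 2 stops brighter.
Aperture: f/2.8 → f/2 → f/1.4.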